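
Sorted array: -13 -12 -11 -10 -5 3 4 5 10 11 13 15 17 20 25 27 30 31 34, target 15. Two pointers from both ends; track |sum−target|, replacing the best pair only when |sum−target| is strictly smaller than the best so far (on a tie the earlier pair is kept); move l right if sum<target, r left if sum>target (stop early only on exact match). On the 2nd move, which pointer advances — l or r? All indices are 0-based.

r

[0,18] -13+34=21 d=6 * → r--
[0,17] -13+31=18 d=3 * → r--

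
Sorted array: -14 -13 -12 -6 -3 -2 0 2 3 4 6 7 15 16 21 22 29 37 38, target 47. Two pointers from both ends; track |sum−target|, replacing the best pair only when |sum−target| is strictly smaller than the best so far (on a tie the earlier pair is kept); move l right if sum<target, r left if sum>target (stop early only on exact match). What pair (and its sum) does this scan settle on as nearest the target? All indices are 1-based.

pair (7, 38) with sum 45 (|Δ|=2)

[1,19] -14+38=24 d=23 * → l++
[2,19] -13+38=25 d=22 * → l++
[3,19] -12+38=26 d=21 * → l++
[4,19] -6+38=32 d=15 * → l++
[5,19] -3+38=35 d=12 * → l++
[6,19] -2+38=36 d=11 * → l++
[7,19] 0+38=38 d=9 * → l++
[8,19] 2+38=40 d=7 * → l++
[9,19] 3+38=41 d=6 * → l++
[10,19] 4+38=42 d=5 * → l++
[11,19] 6+38=44 d=3 * → l++
[12,19] 7+38=45 d=2 * → l++
[13,19] 15+38=53 d=6 → r--
[13,18] 15+37=52 d=5 → r--
[13,17] 15+29=44 d=3 → l++
[14,17] 16+29=45 d=2 → l++
[15,17] 21+29=50 d=3 → r--
[15,16] 21+22=43 d=4 → l++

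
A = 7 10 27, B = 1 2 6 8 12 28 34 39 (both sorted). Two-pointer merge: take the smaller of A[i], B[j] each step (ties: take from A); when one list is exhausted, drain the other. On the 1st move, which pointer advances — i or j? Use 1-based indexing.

j

[i=1,j=1] A[i]=7>B[j]=1 take 1 → j++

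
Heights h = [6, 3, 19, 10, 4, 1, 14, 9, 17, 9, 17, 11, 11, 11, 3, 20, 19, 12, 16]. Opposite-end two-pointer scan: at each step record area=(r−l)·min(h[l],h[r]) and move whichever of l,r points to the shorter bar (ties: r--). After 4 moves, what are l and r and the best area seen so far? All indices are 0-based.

l=0 r=18: min(6,16)*18=108 best=108 *, l++
l=1 r=18: min(3,16)*17=51 best=108, l++
l=2 r=18: min(19,16)*16=256 best=256 *, r--
l=2 r=17: min(19,12)*15=180 best=256, r--

l=2, r=16, best area=256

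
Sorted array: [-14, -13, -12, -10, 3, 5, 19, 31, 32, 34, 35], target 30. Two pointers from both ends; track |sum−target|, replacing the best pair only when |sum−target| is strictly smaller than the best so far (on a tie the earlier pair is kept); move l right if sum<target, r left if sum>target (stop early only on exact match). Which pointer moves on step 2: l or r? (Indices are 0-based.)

[0,10] -14+35=21 d=9 * → l++
[1,10] -13+35=22 d=8 * → l++

l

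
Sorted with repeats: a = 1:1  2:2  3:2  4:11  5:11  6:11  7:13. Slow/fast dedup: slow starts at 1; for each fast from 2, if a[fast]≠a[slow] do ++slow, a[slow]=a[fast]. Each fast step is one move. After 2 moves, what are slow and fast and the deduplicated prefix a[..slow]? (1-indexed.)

(s=1,f=2) a[fast]=2≠a[slow]=1 write a[2]=2 → slow++,fast++
(s=2,f=3) a[fast]=2=a[slow] dup → fast++

slow=2, fast=4, prefix=[1, 2]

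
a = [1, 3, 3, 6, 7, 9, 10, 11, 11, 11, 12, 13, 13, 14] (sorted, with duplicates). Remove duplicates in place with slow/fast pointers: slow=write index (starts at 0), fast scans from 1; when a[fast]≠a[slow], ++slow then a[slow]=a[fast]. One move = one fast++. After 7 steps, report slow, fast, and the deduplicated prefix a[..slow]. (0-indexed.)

(s=0,f=1) a[fast]=3≠a[slow]=1 write a[1]=3 → slow++,fast++
(s=1,f=2) a[fast]=3=a[slow] dup → fast++
(s=1,f=3) a[fast]=6≠a[slow]=3 write a[2]=6 → slow++,fast++
(s=2,f=4) a[fast]=7≠a[slow]=6 write a[3]=7 → slow++,fast++
(s=3,f=5) a[fast]=9≠a[slow]=7 write a[4]=9 → slow++,fast++
(s=4,f=6) a[fast]=10≠a[slow]=9 write a[5]=10 → slow++,fast++
(s=5,f=7) a[fast]=11≠a[slow]=10 write a[6]=11 → slow++,fast++

slow=6, fast=8, prefix=[1, 3, 6, 7, 9, 10, 11]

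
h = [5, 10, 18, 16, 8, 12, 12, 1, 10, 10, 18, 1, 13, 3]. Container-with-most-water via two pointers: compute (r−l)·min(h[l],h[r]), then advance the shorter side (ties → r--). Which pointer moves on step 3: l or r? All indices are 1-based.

[1,14] min(5,3)*13=39 best=39 * → r--
[1,13] min(5,13)*12=60 best=60 * → l++
[2,13] min(10,13)*11=110 best=110 * → l++

l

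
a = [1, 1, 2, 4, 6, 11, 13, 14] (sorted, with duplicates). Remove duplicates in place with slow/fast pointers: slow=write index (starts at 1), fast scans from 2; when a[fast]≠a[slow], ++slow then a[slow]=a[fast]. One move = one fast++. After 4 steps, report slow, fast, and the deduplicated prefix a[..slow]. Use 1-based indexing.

(s=1,f=2) a[fast]=1=a[slow] dup → fast++
(s=1,f=3) a[fast]=2≠a[slow]=1 write a[2]=2 → slow++,fast++
(s=2,f=4) a[fast]=4≠a[slow]=2 write a[3]=4 → slow++,fast++
(s=3,f=5) a[fast]=6≠a[slow]=4 write a[4]=6 → slow++,fast++

slow=4, fast=6, prefix=[1, 2, 4, 6]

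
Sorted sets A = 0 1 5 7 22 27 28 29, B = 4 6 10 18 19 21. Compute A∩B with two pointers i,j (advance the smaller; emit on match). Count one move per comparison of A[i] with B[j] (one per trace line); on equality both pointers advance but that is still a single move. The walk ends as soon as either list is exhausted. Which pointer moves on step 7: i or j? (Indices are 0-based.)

j

[i=0,j=0] 0<4 → i++
[i=1,j=0] 1<4 → i++
[i=2,j=0] 5>4 → j++
[i=2,j=1] 5<6 → i++
[i=3,j=1] 7>6 → j++
[i=3,j=2] 7<10 → i++
[i=4,j=2] 22>10 → j++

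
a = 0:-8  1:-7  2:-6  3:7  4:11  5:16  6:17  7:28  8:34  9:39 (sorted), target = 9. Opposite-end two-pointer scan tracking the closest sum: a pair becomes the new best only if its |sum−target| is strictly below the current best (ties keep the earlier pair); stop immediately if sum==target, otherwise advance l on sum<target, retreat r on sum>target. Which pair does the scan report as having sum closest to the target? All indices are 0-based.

pair (-8, 17) with sum 9 (|Δ|=0)

[0,9] -8+39=31 d=22 * → r--
[0,8] -8+34=26 d=17 * → r--
[0,7] -8+28=20 d=11 * → r--
[0,6] -8+17=9 d=0 * → stop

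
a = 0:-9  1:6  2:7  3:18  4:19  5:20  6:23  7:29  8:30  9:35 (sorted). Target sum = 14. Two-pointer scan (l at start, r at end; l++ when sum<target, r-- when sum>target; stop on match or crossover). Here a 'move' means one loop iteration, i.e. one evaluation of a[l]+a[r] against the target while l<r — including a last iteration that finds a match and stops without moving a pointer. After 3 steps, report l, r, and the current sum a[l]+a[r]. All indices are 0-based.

[0,9] -9+35=26 >14 → r--
[0,8] -9+30=21 >14 → r--
[0,7] -9+29=20 >14 → r--

l=0, r=6, sum=14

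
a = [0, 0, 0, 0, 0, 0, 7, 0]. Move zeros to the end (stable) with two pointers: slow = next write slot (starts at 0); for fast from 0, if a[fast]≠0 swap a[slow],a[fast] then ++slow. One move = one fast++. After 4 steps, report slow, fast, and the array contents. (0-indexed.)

slow=0, fast=4, a=[0, 0, 0, 0, 0, 0, 7, 0]

(s=0,f=0) a[fast]=0 → fast++
(s=0,f=1) a[fast]=0 → fast++
(s=0,f=2) a[fast]=0 → fast++
(s=0,f=3) a[fast]=0 → fast++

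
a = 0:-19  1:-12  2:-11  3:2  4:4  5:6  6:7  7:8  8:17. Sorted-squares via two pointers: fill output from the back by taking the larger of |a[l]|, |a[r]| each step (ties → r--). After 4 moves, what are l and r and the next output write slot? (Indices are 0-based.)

l=3, r=7, next write slot=4

[0,8] |-19|>|17| out[8]=361 → l++
[1,8] |-12|<=|17| out[7]=289 → r--
[1,7] |-12|>|8| out[6]=144 → l++
[2,7] |-11|>|8| out[5]=121 → l++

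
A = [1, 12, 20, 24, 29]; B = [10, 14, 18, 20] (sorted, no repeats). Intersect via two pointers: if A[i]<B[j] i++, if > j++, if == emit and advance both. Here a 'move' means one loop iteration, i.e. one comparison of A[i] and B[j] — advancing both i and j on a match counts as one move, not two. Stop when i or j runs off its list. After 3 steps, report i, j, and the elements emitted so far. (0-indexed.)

i=0 j=0: 1<10, i++
i=1 j=0: 12>10, j++
i=1 j=1: 12<14, i++

i=2, j=1, emitted=[]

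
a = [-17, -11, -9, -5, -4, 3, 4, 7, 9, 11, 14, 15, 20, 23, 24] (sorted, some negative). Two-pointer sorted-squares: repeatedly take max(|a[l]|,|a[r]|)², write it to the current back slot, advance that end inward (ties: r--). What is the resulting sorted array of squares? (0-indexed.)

[9, 16, 16, 25, 49, 81, 81, 121, 121, 196, 225, 289, 400, 529, 576]

[0,14] |-17|<=|24| out[14]=576 → r--
[0,13] |-17|<=|23| out[13]=529 → r--
[0,12] |-17|<=|20| out[12]=400 → r--
[0,11] |-17|>|15| out[11]=289 → l++
[1,11] |-11|<=|15| out[10]=225 → r--
[1,10] |-11|<=|14| out[9]=196 → r--
[1,9] |-11|<=|11| out[8]=121 → r--
[1,8] |-11|>|9| out[7]=121 → l++
[2,8] |-9|<=|9| out[6]=81 → r--
[2,7] |-9|>|7| out[5]=81 → l++
[3,7] |-5|<=|7| out[4]=49 → r--
[3,6] |-5|>|4| out[3]=25 → l++
[4,6] |-4|<=|4| out[2]=16 → r--
[4,5] |-4|>|3| out[1]=16 → l++
[5,5] |3|<=|3| out[0]=9 → r--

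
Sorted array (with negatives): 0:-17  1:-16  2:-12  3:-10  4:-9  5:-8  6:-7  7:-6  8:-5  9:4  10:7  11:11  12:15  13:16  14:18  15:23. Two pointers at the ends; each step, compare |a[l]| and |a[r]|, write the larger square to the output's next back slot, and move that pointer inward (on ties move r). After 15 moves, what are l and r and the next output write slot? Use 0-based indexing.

l=0 r=15: |-17|<=|23| out[15]=529, r--
l=0 r=14: |-17|<=|18| out[14]=324, r--
l=0 r=13: |-17|>|16| out[13]=289, l++
l=1 r=13: |-16|<=|16| out[12]=256, r--
l=1 r=12: |-16|>|15| out[11]=256, l++
l=2 r=12: |-12|<=|15| out[10]=225, r--
l=2 r=11: |-12|>|11| out[9]=144, l++
l=3 r=11: |-10|<=|11| out[8]=121, r--
l=3 r=10: |-10|>|7| out[7]=100, l++
l=4 r=10: |-9|>|7| out[6]=81, l++
l=5 r=10: |-8|>|7| out[5]=64, l++
l=6 r=10: |-7|<=|7| out[4]=49, r--
l=6 r=9: |-7|>|4| out[3]=49, l++
l=7 r=9: |-6|>|4| out[2]=36, l++
l=8 r=9: |-5|>|4| out[1]=25, l++

l=9, r=9, next write slot=0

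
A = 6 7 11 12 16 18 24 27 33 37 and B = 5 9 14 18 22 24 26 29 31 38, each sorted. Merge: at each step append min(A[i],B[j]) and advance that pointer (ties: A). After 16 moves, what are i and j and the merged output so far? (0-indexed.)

i=0 j=0: A[i]=6>B[j]=5 take 5, j++
i=0 j=1: A[i]=6<=B[j]=9 take 6, i++
i=1 j=1: A[i]=7<=B[j]=9 take 7, i++
i=2 j=1: A[i]=11>B[j]=9 take 9, j++
i=2 j=2: A[i]=11<=B[j]=14 take 11, i++
i=3 j=2: A[i]=12<=B[j]=14 take 12, i++
i=4 j=2: A[i]=16>B[j]=14 take 14, j++
i=4 j=3: A[i]=16<=B[j]=18 take 16, i++
i=5 j=3: A[i]=18<=B[j]=18 take 18, i++
i=6 j=3: A[i]=24>B[j]=18 take 18, j++
i=6 j=4: A[i]=24>B[j]=22 take 22, j++
i=6 j=5: A[i]=24<=B[j]=24 take 24, i++
i=7 j=5: A[i]=27>B[j]=24 take 24, j++
i=7 j=6: A[i]=27>B[j]=26 take 26, j++
i=7 j=7: A[i]=27<=B[j]=29 take 27, i++
i=8 j=7: A[i]=33>B[j]=29 take 29, j++

i=8, j=8, merged so far=[5, 6, 7, 9, 11, 12, 14, 16, 18, 18, 22, 24, 24, 26, 27, 29]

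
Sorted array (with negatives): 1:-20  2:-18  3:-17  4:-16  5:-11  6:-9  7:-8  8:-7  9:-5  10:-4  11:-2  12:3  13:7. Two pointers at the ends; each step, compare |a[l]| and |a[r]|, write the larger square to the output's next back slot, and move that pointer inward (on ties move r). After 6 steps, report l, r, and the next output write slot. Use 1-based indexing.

l=7, r=13, next write slot=7

l=1 r=13: |-20|>|7| out[13]=400, l++
l=2 r=13: |-18|>|7| out[12]=324, l++
l=3 r=13: |-17|>|7| out[11]=289, l++
l=4 r=13: |-16|>|7| out[10]=256, l++
l=5 r=13: |-11|>|7| out[9]=121, l++
l=6 r=13: |-9|>|7| out[8]=81, l++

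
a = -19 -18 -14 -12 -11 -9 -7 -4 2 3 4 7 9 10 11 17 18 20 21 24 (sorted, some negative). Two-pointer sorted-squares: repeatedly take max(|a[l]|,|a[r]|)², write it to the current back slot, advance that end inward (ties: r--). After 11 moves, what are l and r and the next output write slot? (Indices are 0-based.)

l=0 r=19: |-19|<=|24| out[19]=576, r--
l=0 r=18: |-19|<=|21| out[18]=441, r--
l=0 r=17: |-19|<=|20| out[17]=400, r--
l=0 r=16: |-19|>|18| out[16]=361, l++
l=1 r=16: |-18|<=|18| out[15]=324, r--
l=1 r=15: |-18|>|17| out[14]=324, l++
l=2 r=15: |-14|<=|17| out[13]=289, r--
l=2 r=14: |-14|>|11| out[12]=196, l++
l=3 r=14: |-12|>|11| out[11]=144, l++
l=4 r=14: |-11|<=|11| out[10]=121, r--
l=4 r=13: |-11|>|10| out[9]=121, l++

l=5, r=13, next write slot=8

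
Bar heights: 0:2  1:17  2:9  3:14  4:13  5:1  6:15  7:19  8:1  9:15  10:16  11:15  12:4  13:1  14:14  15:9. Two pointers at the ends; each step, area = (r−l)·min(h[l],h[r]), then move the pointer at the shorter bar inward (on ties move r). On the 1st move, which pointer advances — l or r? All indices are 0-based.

l=0 r=15: min(2,9)*15=30 best=30 *, l++

l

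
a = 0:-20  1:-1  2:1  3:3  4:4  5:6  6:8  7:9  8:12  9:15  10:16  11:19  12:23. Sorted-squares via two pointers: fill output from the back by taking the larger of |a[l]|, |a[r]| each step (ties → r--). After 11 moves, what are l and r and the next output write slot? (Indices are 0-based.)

l=1, r=2, next write slot=1

[0,12] |-20|<=|23| out[12]=529 → r--
[0,11] |-20|>|19| out[11]=400 → l++
[1,11] |-1|<=|19| out[10]=361 → r--
[1,10] |-1|<=|16| out[9]=256 → r--
[1,9] |-1|<=|15| out[8]=225 → r--
[1,8] |-1|<=|12| out[7]=144 → r--
[1,7] |-1|<=|9| out[6]=81 → r--
[1,6] |-1|<=|8| out[5]=64 → r--
[1,5] |-1|<=|6| out[4]=36 → r--
[1,4] |-1|<=|4| out[3]=16 → r--
[1,3] |-1|<=|3| out[2]=9 → r--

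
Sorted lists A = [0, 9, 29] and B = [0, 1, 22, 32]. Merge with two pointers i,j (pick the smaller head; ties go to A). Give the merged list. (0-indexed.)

[0, 0, 1, 9, 22, 29, 32]

[i=0,j=0] A[i]=0<=B[j]=0 take 0 → i++
[i=1,j=0] A[i]=9>B[j]=0 take 0 → j++
[i=1,j=1] A[i]=9>B[j]=1 take 1 → j++
[i=1,j=2] A[i]=9<=B[j]=22 take 9 → i++
[i=2,j=2] A[i]=29>B[j]=22 take 22 → j++
[i=2,j=3] A[i]=29<=B[j]=32 take 29 → i++
[i=3,j=3] A done, take B[j]=32 → j++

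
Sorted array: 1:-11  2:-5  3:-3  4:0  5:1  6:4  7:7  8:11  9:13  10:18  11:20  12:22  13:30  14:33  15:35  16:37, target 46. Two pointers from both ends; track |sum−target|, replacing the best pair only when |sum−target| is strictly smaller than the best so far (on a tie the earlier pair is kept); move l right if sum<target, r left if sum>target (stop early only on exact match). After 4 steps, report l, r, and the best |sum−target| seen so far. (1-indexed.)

[1,16] -11+37=26 d=20 * → l++
[2,16] -5+37=32 d=14 * → l++
[3,16] -3+37=34 d=12 * → l++
[4,16] 0+37=37 d=9 * → l++

l=5, r=16, best |Δ|=9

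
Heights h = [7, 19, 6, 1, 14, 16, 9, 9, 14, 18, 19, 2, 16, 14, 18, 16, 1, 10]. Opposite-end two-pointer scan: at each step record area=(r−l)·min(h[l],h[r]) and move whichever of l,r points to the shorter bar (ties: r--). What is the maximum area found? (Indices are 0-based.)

max area = 234

l=0 r=17: min(7,10)*17=119 best=119 *, l++
l=1 r=17: min(19,10)*16=160 best=160 *, r--
l=1 r=16: min(19,1)*15=15 best=160, r--
l=1 r=15: min(19,16)*14=224 best=224 *, r--
l=1 r=14: min(19,18)*13=234 best=234 *, r--
l=1 r=13: min(19,14)*12=168 best=234, r--
l=1 r=12: min(19,16)*11=176 best=234, r--
l=1 r=11: min(19,2)*10=20 best=234, r--
l=1 r=10: min(19,19)*9=171 best=234, r--
l=1 r=9: min(19,18)*8=144 best=234, r--
l=1 r=8: min(19,14)*7=98 best=234, r--
l=1 r=7: min(19,9)*6=54 best=234, r--
l=1 r=6: min(19,9)*5=45 best=234, r--
l=1 r=5: min(19,16)*4=64 best=234, r--
l=1 r=4: min(19,14)*3=42 best=234, r--
l=1 r=3: min(19,1)*2=2 best=234, r--
l=1 r=2: min(19,6)*1=6 best=234, r--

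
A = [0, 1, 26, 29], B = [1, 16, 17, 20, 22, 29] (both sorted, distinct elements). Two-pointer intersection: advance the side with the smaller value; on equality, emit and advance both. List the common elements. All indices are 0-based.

i=0 j=0: 0<1, i++
i=1 j=0: 1==1 emit, i++,j++
i=2 j=1: 26>16, j++
i=2 j=2: 26>17, j++
i=2 j=3: 26>20, j++
i=2 j=4: 26>22, j++
i=2 j=5: 26<29, i++
i=3 j=5: 29==29 emit, i++,j++

intersection = [1, 29]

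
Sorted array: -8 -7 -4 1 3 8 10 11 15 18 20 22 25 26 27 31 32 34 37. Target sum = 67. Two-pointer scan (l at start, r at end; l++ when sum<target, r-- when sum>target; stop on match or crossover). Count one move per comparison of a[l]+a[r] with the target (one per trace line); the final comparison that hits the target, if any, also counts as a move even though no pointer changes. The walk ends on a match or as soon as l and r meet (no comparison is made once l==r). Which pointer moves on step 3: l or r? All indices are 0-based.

l

l=0 r=18: -8+37=29 <67, l++
l=1 r=18: -7+37=30 <67, l++
l=2 r=18: -4+37=33 <67, l++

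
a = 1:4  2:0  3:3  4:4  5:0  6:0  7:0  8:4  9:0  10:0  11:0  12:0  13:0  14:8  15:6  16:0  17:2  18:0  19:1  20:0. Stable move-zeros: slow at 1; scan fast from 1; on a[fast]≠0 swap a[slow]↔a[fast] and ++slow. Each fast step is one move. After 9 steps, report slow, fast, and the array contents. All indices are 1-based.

slow=5, fast=10, a=[4, 3, 4, 4, 0, 0, 0, 0, 0, 0, 0, 0, 0, 8, 6, 0, 2, 0, 1, 0]

slow=1 fast=1: a[fast]=4≠0 swap→a[1]=4, slow++,fast++
slow=2 fast=2: a[fast]=0, fast++
slow=2 fast=3: a[fast]=3≠0 swap→a[2]=3, slow++,fast++
slow=3 fast=4: a[fast]=4≠0 swap→a[3]=4, slow++,fast++
slow=4 fast=5: a[fast]=0, fast++
slow=4 fast=6: a[fast]=0, fast++
slow=4 fast=7: a[fast]=0, fast++
slow=4 fast=8: a[fast]=4≠0 swap→a[4]=4, slow++,fast++
slow=5 fast=9: a[fast]=0, fast++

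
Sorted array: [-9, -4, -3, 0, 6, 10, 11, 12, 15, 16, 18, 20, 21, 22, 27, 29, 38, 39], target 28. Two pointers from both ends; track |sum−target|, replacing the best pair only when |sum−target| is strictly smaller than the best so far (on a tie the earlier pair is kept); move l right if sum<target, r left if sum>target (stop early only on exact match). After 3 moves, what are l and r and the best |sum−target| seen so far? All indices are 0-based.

l=1, r=15, best |Δ|=1

l=0 r=17: -9+39=30 d=2 *, r--
l=0 r=16: -9+38=29 d=1 *, r--
l=0 r=15: -9+29=20 d=8, l++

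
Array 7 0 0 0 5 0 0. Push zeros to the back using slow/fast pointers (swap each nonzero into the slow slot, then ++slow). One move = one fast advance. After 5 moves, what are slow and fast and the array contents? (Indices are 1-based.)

slow=1 fast=1: a[fast]=7≠0 swap→a[1]=7, slow++,fast++
slow=2 fast=2: a[fast]=0, fast++
slow=2 fast=3: a[fast]=0, fast++
slow=2 fast=4: a[fast]=0, fast++
slow=2 fast=5: a[fast]=5≠0 swap→a[2]=5, slow++,fast++

slow=3, fast=6, a=[7, 5, 0, 0, 0, 0, 0]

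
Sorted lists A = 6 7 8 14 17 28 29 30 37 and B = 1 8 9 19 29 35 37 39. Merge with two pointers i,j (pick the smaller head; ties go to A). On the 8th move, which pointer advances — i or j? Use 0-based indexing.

i

i=0 j=0: A[i]=6>B[j]=1 take 1, j++
i=0 j=1: A[i]=6<=B[j]=8 take 6, i++
i=1 j=1: A[i]=7<=B[j]=8 take 7, i++
i=2 j=1: A[i]=8<=B[j]=8 take 8, i++
i=3 j=1: A[i]=14>B[j]=8 take 8, j++
i=3 j=2: A[i]=14>B[j]=9 take 9, j++
i=3 j=3: A[i]=14<=B[j]=19 take 14, i++
i=4 j=3: A[i]=17<=B[j]=19 take 17, i++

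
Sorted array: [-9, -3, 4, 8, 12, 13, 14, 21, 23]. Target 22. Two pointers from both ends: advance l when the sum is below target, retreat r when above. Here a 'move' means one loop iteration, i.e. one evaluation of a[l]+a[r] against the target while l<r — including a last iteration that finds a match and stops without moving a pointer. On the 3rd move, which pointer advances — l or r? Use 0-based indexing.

r

l=0 r=8: -9+23=14 <22, l++
l=1 r=8: -3+23=20 <22, l++
l=2 r=8: 4+23=27 >22, r--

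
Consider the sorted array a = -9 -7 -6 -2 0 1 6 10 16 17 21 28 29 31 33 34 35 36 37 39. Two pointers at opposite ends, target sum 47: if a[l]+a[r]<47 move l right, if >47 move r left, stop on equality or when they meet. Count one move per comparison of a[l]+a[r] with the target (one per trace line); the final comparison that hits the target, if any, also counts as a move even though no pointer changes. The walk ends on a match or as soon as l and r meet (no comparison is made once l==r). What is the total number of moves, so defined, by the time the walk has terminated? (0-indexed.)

l=0 r=19: -9+39=30 <47, l++
l=1 r=19: -7+39=32 <47, l++
l=2 r=19: -6+39=33 <47, l++
l=3 r=19: -2+39=37 <47, l++
l=4 r=19: 0+39=39 <47, l++
l=5 r=19: 1+39=40 <47, l++
l=6 r=19: 6+39=45 <47, l++
l=7 r=19: 10+39=49 >47, r--
l=7 r=18: 10+37=47, found

9 moves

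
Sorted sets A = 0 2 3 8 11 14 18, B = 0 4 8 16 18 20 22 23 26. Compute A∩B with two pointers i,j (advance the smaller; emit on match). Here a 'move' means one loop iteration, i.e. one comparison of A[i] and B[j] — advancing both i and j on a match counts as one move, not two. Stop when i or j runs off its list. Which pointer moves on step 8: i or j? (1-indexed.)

j

i=1 j=1: 0==0 emit, i++,j++
i=2 j=2: 2<4, i++
i=3 j=2: 3<4, i++
i=4 j=2: 8>4, j++
i=4 j=3: 8==8 emit, i++,j++
i=5 j=4: 11<16, i++
i=6 j=4: 14<16, i++
i=7 j=4: 18>16, j++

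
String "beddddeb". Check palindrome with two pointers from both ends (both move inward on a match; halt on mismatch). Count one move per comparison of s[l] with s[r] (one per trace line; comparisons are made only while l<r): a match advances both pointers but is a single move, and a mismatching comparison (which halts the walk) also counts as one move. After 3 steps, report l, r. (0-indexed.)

l=3, r=4

[0,7] 'b'=='b' → l++,r--
[1,6] 'e'=='e' → l++,r--
[2,5] 'd'=='d' → l++,r--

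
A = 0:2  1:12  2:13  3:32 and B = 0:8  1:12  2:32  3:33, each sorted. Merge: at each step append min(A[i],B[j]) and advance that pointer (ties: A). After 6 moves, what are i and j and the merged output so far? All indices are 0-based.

i=4, j=2, merged so far=[2, 8, 12, 12, 13, 32]

[i=0,j=0] A[i]=2<=B[j]=8 take 2 → i++
[i=1,j=0] A[i]=12>B[j]=8 take 8 → j++
[i=1,j=1] A[i]=12<=B[j]=12 take 12 → i++
[i=2,j=1] A[i]=13>B[j]=12 take 12 → j++
[i=2,j=2] A[i]=13<=B[j]=32 take 13 → i++
[i=3,j=2] A[i]=32<=B[j]=32 take 32 → i++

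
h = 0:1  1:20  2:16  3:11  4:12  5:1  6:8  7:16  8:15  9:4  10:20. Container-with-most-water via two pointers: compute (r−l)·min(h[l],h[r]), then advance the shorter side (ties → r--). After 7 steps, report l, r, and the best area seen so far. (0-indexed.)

[0,10] min(1,20)*10=10 best=10 * → l++
[1,10] min(20,20)*9=180 best=180 * → r--
[1,9] min(20,4)*8=32 best=180 → r--
[1,8] min(20,15)*7=105 best=180 → r--
[1,7] min(20,16)*6=96 best=180 → r--
[1,6] min(20,8)*5=40 best=180 → r--
[1,5] min(20,1)*4=4 best=180 → r--

l=1, r=4, best area=180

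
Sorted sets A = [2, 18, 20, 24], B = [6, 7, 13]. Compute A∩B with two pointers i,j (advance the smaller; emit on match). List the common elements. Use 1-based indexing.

[i=1,j=1] 2<6 → i++
[i=2,j=1] 18>6 → j++
[i=2,j=2] 18>7 → j++
[i=2,j=3] 18>13 → j++

intersection = []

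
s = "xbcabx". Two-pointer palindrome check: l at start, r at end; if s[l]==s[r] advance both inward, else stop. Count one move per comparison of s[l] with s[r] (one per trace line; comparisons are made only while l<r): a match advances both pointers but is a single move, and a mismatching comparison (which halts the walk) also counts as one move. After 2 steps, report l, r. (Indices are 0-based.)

l=2, r=3

l=0 r=5: 'x'=='x', l++,r--
l=1 r=4: 'b'=='b', l++,r--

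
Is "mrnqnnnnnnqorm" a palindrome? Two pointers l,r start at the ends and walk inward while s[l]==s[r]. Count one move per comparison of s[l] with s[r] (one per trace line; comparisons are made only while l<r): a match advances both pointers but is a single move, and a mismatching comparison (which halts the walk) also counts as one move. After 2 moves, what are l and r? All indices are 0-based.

l=0 r=13: 'm'=='m', l++,r--
l=1 r=12: 'r'=='r', l++,r--

l=2, r=11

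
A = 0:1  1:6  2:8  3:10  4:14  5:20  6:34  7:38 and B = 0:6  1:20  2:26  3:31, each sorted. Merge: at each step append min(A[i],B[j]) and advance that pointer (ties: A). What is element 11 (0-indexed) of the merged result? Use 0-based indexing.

merged[11] = 38

i=0 j=0: A[i]=1<=B[j]=6 take 1, i++
i=1 j=0: A[i]=6<=B[j]=6 take 6, i++
i=2 j=0: A[i]=8>B[j]=6 take 6, j++
i=2 j=1: A[i]=8<=B[j]=20 take 8, i++
i=3 j=1: A[i]=10<=B[j]=20 take 10, i++
i=4 j=1: A[i]=14<=B[j]=20 take 14, i++
i=5 j=1: A[i]=20<=B[j]=20 take 20, i++
i=6 j=1: A[i]=34>B[j]=20 take 20, j++
i=6 j=2: A[i]=34>B[j]=26 take 26, j++
i=6 j=3: A[i]=34>B[j]=31 take 31, j++
i=6 j=4: B done, take A[i]=34, i++
i=7 j=4: B done, take A[i]=38, i++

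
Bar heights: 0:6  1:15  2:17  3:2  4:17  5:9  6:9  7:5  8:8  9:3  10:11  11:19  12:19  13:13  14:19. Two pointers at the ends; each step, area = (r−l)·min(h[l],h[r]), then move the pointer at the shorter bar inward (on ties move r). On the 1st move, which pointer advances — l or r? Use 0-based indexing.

[0,14] min(6,19)*14=84 best=84 * → l++

l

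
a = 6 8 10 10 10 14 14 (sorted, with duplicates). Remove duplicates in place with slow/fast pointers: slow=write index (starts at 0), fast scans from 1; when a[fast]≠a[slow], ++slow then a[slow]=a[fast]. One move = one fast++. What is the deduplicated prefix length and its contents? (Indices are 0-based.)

(s=0,f=1) a[fast]=8≠a[slow]=6 write a[1]=8 → slow++,fast++
(s=1,f=2) a[fast]=10≠a[slow]=8 write a[2]=10 → slow++,fast++
(s=2,f=3) a[fast]=10=a[slow] dup → fast++
(s=2,f=4) a[fast]=10=a[slow] dup → fast++
(s=2,f=5) a[fast]=14≠a[slow]=10 write a[3]=14 → slow++,fast++
(s=3,f=6) a[fast]=14=a[slow] dup → fast++

length 4; prefix = [6, 8, 10, 14]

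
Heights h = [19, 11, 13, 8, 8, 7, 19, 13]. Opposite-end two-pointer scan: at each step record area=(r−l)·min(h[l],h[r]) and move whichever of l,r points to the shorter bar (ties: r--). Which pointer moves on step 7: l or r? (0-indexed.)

[0,7] min(19,13)*7=91 best=91 * → r--
[0,6] min(19,19)*6=114 best=114 * → r--
[0,5] min(19,7)*5=35 best=114 → r--
[0,4] min(19,8)*4=32 best=114 → r--
[0,3] min(19,8)*3=24 best=114 → r--
[0,2] min(19,13)*2=26 best=114 → r--
[0,1] min(19,11)*1=11 best=114 → r--

r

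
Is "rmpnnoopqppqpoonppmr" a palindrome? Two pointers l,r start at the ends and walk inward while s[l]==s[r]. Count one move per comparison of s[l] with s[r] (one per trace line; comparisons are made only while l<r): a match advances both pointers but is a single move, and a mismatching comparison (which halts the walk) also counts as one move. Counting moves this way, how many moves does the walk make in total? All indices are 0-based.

4 moves

[0,19] 'r'=='r' → l++,r--
[1,18] 'm'=='m' → l++,r--
[2,17] 'p'=='p' → l++,r--
[3,16] 'n'!='p' → stop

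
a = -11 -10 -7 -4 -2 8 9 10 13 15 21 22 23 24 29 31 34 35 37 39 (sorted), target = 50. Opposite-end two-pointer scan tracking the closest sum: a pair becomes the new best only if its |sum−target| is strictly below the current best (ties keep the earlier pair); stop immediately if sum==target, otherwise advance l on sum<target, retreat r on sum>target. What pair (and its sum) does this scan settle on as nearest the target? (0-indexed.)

l=0 r=19: -11+39=28 d=22 *, l++
l=1 r=19: -10+39=29 d=21 *, l++
l=2 r=19: -7+39=32 d=18 *, l++
l=3 r=19: -4+39=35 d=15 *, l++
l=4 r=19: -2+39=37 d=13 *, l++
l=5 r=19: 8+39=47 d=3 *, l++
l=6 r=19: 9+39=48 d=2 *, l++
l=7 r=19: 10+39=49 d=1 *, l++
l=8 r=19: 13+39=52 d=2, r--
l=8 r=18: 13+37=50 d=0 *, stop

pair (13, 37) with sum 50 (|Δ|=0)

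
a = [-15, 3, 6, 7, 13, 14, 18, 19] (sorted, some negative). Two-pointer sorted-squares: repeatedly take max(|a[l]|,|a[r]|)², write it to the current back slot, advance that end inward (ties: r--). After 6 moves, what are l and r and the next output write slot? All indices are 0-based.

l=0 r=7: |-15|<=|19| out[7]=361, r--
l=0 r=6: |-15|<=|18| out[6]=324, r--
l=0 r=5: |-15|>|14| out[5]=225, l++
l=1 r=5: |3|<=|14| out[4]=196, r--
l=1 r=4: |3|<=|13| out[3]=169, r--
l=1 r=3: |3|<=|7| out[2]=49, r--

l=1, r=2, next write slot=1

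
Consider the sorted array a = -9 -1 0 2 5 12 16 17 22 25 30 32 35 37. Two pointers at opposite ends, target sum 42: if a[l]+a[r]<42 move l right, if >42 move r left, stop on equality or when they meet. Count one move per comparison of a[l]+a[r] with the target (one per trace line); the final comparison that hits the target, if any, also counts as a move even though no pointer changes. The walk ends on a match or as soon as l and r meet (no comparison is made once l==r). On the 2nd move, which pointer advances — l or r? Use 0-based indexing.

l=0 r=13: -9+37=28 <42, l++
l=1 r=13: -1+37=36 <42, l++

l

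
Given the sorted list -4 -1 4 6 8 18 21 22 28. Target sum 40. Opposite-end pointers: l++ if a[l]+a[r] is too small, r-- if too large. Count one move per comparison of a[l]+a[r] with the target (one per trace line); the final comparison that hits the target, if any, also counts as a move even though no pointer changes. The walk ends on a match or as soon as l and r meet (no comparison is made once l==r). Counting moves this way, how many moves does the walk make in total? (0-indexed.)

7 moves

l=0 r=8: -4+28=24 <40, l++
l=1 r=8: -1+28=27 <40, l++
l=2 r=8: 4+28=32 <40, l++
l=3 r=8: 6+28=34 <40, l++
l=4 r=8: 8+28=36 <40, l++
l=5 r=8: 18+28=46 >40, r--
l=5 r=7: 18+22=40, found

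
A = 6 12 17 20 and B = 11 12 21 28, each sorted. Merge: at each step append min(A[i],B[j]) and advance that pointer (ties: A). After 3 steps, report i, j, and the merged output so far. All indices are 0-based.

[i=0,j=0] A[i]=6<=B[j]=11 take 6 → i++
[i=1,j=0] A[i]=12>B[j]=11 take 11 → j++
[i=1,j=1] A[i]=12<=B[j]=12 take 12 → i++

i=2, j=1, merged so far=[6, 11, 12]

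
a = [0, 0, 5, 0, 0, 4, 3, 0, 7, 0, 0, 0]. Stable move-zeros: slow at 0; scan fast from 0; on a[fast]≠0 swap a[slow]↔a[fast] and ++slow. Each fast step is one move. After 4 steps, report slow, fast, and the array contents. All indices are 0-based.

slow=1, fast=4, a=[5, 0, 0, 0, 0, 4, 3, 0, 7, 0, 0, 0]

slow=0 fast=0: a[fast]=0, fast++
slow=0 fast=1: a[fast]=0, fast++
slow=0 fast=2: a[fast]=5≠0 swap→a[0]=5, slow++,fast++
slow=1 fast=3: a[fast]=0, fast++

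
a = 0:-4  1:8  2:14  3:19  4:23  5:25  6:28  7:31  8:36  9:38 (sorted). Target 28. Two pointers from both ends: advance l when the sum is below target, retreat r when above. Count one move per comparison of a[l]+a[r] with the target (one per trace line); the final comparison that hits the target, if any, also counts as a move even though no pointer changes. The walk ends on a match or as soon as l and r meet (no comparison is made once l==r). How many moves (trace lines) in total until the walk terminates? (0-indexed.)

[0,9] -4+38=34 >28 → r--
[0,8] -4+36=32 >28 → r--
[0,7] -4+31=27 <28 → l++
[1,7] 8+31=39 >28 → r--
[1,6] 8+28=36 >28 → r--
[1,5] 8+25=33 >28 → r--
[1,4] 8+23=31 >28 → r--
[1,3] 8+19=27 <28 → l++
[2,3] 14+19=33 >28 → r--

9 moves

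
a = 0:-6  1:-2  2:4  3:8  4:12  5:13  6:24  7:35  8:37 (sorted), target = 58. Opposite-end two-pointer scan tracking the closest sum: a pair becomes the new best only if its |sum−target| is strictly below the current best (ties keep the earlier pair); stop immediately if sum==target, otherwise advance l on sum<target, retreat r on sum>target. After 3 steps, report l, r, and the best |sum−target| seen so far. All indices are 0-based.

[0,8] -6+37=31 d=27 * → l++
[1,8] -2+37=35 d=23 * → l++
[2,8] 4+37=41 d=17 * → l++

l=3, r=8, best |Δ|=17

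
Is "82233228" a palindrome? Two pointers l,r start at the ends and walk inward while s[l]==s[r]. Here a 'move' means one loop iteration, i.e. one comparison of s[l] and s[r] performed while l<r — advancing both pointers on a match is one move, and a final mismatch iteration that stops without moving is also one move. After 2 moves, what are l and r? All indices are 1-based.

l=1 r=8: '8'=='8', l++,r--
l=2 r=7: '2'=='2', l++,r--

l=3, r=6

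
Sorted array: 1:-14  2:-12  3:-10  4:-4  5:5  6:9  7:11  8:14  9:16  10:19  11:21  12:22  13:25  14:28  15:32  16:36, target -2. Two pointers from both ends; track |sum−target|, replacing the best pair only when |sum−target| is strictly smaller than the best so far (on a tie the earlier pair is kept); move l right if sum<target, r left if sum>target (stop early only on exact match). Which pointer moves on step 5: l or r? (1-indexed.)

r

l=1 r=16: -14+36=22 d=24 *, r--
l=1 r=15: -14+32=18 d=20 *, r--
l=1 r=14: -14+28=14 d=16 *, r--
l=1 r=13: -14+25=11 d=13 *, r--
l=1 r=12: -14+22=8 d=10 *, r--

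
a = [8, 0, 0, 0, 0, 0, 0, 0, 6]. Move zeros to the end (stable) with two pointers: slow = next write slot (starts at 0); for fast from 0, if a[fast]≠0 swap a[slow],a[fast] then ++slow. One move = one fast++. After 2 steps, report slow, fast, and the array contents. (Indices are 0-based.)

slow=1, fast=2, a=[8, 0, 0, 0, 0, 0, 0, 0, 6]

slow=0 fast=0: a[fast]=8≠0 swap→a[0]=8, slow++,fast++
slow=1 fast=1: a[fast]=0, fast++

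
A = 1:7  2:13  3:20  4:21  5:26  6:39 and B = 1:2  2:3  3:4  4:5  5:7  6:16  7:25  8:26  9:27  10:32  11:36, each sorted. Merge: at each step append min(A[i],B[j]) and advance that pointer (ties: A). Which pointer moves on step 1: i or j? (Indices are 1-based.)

i=1 j=1: A[i]=7>B[j]=2 take 2, j++

j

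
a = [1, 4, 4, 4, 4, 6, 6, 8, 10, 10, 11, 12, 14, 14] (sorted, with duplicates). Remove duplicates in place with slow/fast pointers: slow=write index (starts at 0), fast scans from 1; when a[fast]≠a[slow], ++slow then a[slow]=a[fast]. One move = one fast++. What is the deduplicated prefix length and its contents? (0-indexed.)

length 8; prefix = [1, 4, 6, 8, 10, 11, 12, 14]

(s=0,f=1) a[fast]=4≠a[slow]=1 write a[1]=4 → slow++,fast++
(s=1,f=2) a[fast]=4=a[slow] dup → fast++
(s=1,f=3) a[fast]=4=a[slow] dup → fast++
(s=1,f=4) a[fast]=4=a[slow] dup → fast++
(s=1,f=5) a[fast]=6≠a[slow]=4 write a[2]=6 → slow++,fast++
(s=2,f=6) a[fast]=6=a[slow] dup → fast++
(s=2,f=7) a[fast]=8≠a[slow]=6 write a[3]=8 → slow++,fast++
(s=3,f=8) a[fast]=10≠a[slow]=8 write a[4]=10 → slow++,fast++
(s=4,f=9) a[fast]=10=a[slow] dup → fast++
(s=4,f=10) a[fast]=11≠a[slow]=10 write a[5]=11 → slow++,fast++
(s=5,f=11) a[fast]=12≠a[slow]=11 write a[6]=12 → slow++,fast++
(s=6,f=12) a[fast]=14≠a[slow]=12 write a[7]=14 → slow++,fast++
(s=7,f=13) a[fast]=14=a[slow] dup → fast++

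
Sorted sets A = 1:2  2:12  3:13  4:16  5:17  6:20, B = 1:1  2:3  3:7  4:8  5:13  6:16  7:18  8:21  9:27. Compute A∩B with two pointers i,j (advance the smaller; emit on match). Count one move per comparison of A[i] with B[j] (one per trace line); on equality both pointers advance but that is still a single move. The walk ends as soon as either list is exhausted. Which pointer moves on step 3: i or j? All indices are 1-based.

j

[i=1,j=1] 2>1 → j++
[i=1,j=2] 2<3 → i++
[i=2,j=2] 12>3 → j++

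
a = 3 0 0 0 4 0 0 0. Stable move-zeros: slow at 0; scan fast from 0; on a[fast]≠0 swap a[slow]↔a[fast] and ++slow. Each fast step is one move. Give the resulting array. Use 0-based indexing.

(s=0,f=0) a[fast]=3≠0 swap→a[0]=3 → slow++,fast++
(s=1,f=1) a[fast]=0 → fast++
(s=1,f=2) a[fast]=0 → fast++
(s=1,f=3) a[fast]=0 → fast++
(s=1,f=4) a[fast]=4≠0 swap→a[1]=4 → slow++,fast++
(s=2,f=5) a[fast]=0 → fast++
(s=2,f=6) a[fast]=0 → fast++
(s=2,f=7) a[fast]=0 → fast++

[3, 4, 0, 0, 0, 0, 0, 0]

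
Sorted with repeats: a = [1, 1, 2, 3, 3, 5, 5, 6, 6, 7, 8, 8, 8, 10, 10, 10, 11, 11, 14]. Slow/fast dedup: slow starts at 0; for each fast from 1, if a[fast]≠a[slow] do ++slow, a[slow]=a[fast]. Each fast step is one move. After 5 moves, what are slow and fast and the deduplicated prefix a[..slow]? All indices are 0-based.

slow=0 fast=1: a[fast]=1=a[slow] dup, fast++
slow=0 fast=2: a[fast]=2≠a[slow]=1 write a[1]=2, slow++,fast++
slow=1 fast=3: a[fast]=3≠a[slow]=2 write a[2]=3, slow++,fast++
slow=2 fast=4: a[fast]=3=a[slow] dup, fast++
slow=2 fast=5: a[fast]=5≠a[slow]=3 write a[3]=5, slow++,fast++

slow=3, fast=6, prefix=[1, 2, 3, 5]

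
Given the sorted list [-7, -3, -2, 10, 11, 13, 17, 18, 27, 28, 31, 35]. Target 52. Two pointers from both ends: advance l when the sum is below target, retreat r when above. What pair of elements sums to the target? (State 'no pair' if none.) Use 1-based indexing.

(17, 35)

l=1 r=12: -7+35=28 <52, l++
l=2 r=12: -3+35=32 <52, l++
l=3 r=12: -2+35=33 <52, l++
l=4 r=12: 10+35=45 <52, l++
l=5 r=12: 11+35=46 <52, l++
l=6 r=12: 13+35=48 <52, l++
l=7 r=12: 17+35=52, found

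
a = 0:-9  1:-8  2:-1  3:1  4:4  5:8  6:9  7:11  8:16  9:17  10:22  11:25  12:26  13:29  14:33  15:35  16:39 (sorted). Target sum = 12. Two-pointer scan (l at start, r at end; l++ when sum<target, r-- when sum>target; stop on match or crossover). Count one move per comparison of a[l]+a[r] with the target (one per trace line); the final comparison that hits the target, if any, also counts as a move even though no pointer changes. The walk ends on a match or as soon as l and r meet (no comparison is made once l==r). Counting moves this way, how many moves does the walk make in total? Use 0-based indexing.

l=0 r=16: -9+39=30 >12, r--
l=0 r=15: -9+35=26 >12, r--
l=0 r=14: -9+33=24 >12, r--
l=0 r=13: -9+29=20 >12, r--
l=0 r=12: -9+26=17 >12, r--
l=0 r=11: -9+25=16 >12, r--
l=0 r=10: -9+22=13 >12, r--
l=0 r=9: -9+17=8 <12, l++
l=1 r=9: -8+17=9 <12, l++
l=2 r=9: -1+17=16 >12, r--
l=2 r=8: -1+16=15 >12, r--
l=2 r=7: -1+11=10 <12, l++
l=3 r=7: 1+11=12, found

13 moves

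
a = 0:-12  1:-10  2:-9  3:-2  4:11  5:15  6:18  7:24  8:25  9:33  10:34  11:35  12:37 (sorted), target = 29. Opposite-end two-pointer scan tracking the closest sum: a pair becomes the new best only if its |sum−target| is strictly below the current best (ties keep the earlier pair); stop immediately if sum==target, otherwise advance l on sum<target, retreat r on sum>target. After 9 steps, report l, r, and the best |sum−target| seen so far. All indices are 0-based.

l=4, r=7, best |Δ|=1

[0,12] -12+37=25 d=4 * → l++
[1,12] -10+37=27 d=2 * → l++
[2,12] -9+37=28 d=1 * → l++
[3,12] -2+37=35 d=6 → r--
[3,11] -2+35=33 d=4 → r--
[3,10] -2+34=32 d=3 → r--
[3,9] -2+33=31 d=2 → r--
[3,8] -2+25=23 d=6 → l++
[4,8] 11+25=36 d=7 → r--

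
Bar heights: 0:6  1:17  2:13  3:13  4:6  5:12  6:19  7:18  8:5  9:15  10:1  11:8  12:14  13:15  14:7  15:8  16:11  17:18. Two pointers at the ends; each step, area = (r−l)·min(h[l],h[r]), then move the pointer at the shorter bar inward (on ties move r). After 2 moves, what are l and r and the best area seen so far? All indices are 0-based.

l=0 r=17: min(6,18)*17=102 best=102 *, l++
l=1 r=17: min(17,18)*16=272 best=272 *, l++

l=2, r=17, best area=272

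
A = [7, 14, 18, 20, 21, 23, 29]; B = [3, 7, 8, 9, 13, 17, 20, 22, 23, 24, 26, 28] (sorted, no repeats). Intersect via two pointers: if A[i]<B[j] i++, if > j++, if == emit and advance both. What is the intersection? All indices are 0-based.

intersection = [7, 20, 23]

[i=0,j=0] 7>3 → j++
[i=0,j=1] 7==7 emit → i++,j++
[i=1,j=2] 14>8 → j++
[i=1,j=3] 14>9 → j++
[i=1,j=4] 14>13 → j++
[i=1,j=5] 14<17 → i++
[i=2,j=5] 18>17 → j++
[i=2,j=6] 18<20 → i++
[i=3,j=6] 20==20 emit → i++,j++
[i=4,j=7] 21<22 → i++
[i=5,j=7] 23>22 → j++
[i=5,j=8] 23==23 emit → i++,j++
[i=6,j=9] 29>24 → j++
[i=6,j=10] 29>26 → j++
[i=6,j=11] 29>28 → j++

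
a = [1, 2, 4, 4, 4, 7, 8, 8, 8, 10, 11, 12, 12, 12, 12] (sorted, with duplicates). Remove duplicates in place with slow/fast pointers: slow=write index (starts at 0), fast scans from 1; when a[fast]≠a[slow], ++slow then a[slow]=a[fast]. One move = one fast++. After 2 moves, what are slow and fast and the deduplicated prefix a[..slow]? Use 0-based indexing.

(s=0,f=1) a[fast]=2≠a[slow]=1 write a[1]=2 → slow++,fast++
(s=1,f=2) a[fast]=4≠a[slow]=2 write a[2]=4 → slow++,fast++

slow=2, fast=3, prefix=[1, 2, 4]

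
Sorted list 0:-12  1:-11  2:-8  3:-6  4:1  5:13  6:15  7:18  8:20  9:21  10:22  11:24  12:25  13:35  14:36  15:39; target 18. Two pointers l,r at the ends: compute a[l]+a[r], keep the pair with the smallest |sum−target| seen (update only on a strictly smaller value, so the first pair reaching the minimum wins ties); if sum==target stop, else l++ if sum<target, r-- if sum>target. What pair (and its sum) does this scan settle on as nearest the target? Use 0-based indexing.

l=0 r=15: -12+39=27 d=9 *, r--
l=0 r=14: -12+36=24 d=6 *, r--
l=0 r=13: -12+35=23 d=5 *, r--
l=0 r=12: -12+25=13 d=5, l++
l=1 r=12: -11+25=14 d=4 *, l++
l=2 r=12: -8+25=17 d=1 *, l++
l=3 r=12: -6+25=19 d=1, r--
l=3 r=11: -6+24=18 d=0 *, stop

pair (-6, 24) with sum 18 (|Δ|=0)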